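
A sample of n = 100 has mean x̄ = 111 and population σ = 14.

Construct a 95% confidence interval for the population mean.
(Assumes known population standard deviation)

Confidence level: 95%, α = 0.05
z_0.025 = 1.960
SE = σ/√n = 14/√100 = 1.4000
Margin of error = 1.960 × 1.4000 = 2.7440
CI: x̄ ± margin = 111 ± 2.7440
CI: (108.2560, 113.7440)

Answer: (108.2560, 113.7440)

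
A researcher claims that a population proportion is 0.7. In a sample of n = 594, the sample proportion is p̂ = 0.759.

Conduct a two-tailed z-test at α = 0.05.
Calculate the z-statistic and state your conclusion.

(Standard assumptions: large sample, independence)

Answer: z = 3.1378, reject H₀

Derivation:
H₀: p = 0.7, H₁: p ≠ 0.7
Standard error: SE = √(p₀(1-p₀)/n) = √(0.7×0.3/594) = 0.018803
z-statistic: z = (p̂ - p₀)/SE = (0.759 - 0.7)/0.018803 = 3.1378
Critical value: z_0.025 = ±1.960
p-value = 0.0017
Decision: reject H₀ at α = 0.05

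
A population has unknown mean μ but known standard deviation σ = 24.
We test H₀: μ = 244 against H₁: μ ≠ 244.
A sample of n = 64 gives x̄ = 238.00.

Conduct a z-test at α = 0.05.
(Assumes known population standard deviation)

Answer: z = -2.0000, reject H₀

Derivation:
Standard error: SE = σ/√n = 24/√64 = 3.0000
z-statistic: z = (x̄ - μ₀)/SE = (238.00 - 244)/3.0000 = -2.0000
Critical value: ±1.960
p-value = 0.0455
Decision: reject H₀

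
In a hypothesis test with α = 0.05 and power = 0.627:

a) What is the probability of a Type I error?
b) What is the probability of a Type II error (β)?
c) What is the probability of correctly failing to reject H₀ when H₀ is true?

a) Type I error probability = α = 0.05
b) Power = P(reject H₀ | H₁ true) = 1 - β = 0.627, so Type II error probability = β = 1 - Power = 0.373
c) P(fail to reject H₀ | H₀ true) = 1 - α = 0.95

Answer: a) 0.05, b) 0.373, c) 0.95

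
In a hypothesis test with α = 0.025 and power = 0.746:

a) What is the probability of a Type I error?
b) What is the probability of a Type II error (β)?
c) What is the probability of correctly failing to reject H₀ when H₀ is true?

Answer: a) 0.025, b) 0.254, c) 0.975

Derivation:
a) Type I error probability = α = 0.025
b) Power = P(reject H₀ | H₁ true) = 1 - β = 0.746, so Type II error probability = β = 1 - Power = 0.254
c) P(fail to reject H₀ | H₀ true) = 1 - α = 0.975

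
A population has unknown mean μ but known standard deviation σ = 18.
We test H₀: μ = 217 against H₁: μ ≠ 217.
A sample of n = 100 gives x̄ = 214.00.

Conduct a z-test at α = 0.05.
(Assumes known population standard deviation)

Standard error: SE = σ/√n = 18/√100 = 1.8000
z-statistic: z = (x̄ - μ₀)/SE = (214.00 - 217)/1.8000 = -1.6667
Critical value: ±1.960
p-value = 0.0956
Decision: fail to reject H₀

Answer: z = -1.6667, fail to reject H₀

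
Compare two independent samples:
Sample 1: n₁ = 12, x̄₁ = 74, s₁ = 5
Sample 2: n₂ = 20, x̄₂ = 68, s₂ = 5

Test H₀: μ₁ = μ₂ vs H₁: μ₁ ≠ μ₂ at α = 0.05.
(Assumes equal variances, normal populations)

Answer: t = 3.2864, reject H₀

Derivation:
Pooled variance: s²_p = [11×5² + 19×5²]/(30) = 25.0000
s_p = 5.0000
SE = s_p×√(1/n₁ + 1/n₂) = 5.0000×√(1/12 + 1/20) = 1.8257
t = (x̄₁ - x̄₂)/SE = (74 - 68)/1.8257 = 3.2864
df = 30, t-critical = ±2.042
Decision: reject H₀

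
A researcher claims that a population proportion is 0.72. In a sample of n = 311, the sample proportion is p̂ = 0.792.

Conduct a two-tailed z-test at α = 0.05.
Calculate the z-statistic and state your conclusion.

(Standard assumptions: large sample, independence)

Answer: z = 2.8280, reject H₀

Derivation:
H₀: p = 0.72, H₁: p ≠ 0.72
Standard error: SE = √(p₀(1-p₀)/n) = √(0.72×0.28/311) = 0.025460
z-statistic: z = (p̂ - p₀)/SE = (0.792 - 0.72)/0.025460 = 2.8280
Critical value: z_0.025 = ±1.960
p-value = 0.0047
Decision: reject H₀ at α = 0.05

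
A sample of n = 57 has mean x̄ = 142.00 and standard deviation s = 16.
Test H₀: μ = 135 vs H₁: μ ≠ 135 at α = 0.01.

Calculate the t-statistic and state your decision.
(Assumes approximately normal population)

df = n - 1 = 56
SE = s/√n = 16/√57 = 2.1193
t = (x̄ - μ₀)/SE = (142.00 - 135)/2.1193 = 3.3030
Critical value: t_{0.005,56} = ±2.667
p-value ≈ 0.0017
Decision: reject H₀

Answer: t = 3.3030, reject H₀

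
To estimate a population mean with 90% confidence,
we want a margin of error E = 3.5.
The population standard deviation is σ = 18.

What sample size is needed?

Answer: n = 72

Derivation:
z_0.05 = 1.645
n = (z×σ/E)² = (1.645×18/3.5)²
n = 71.5716
Round up: n = 72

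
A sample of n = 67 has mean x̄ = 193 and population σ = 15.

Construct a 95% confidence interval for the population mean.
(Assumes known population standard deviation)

Confidence level: 95%, α = 0.05
z_0.025 = 1.960
SE = σ/√n = 15/√67 = 1.8325
Margin of error = 1.960 × 1.8325 = 3.5917
CI: x̄ ± margin = 193 ± 3.5917
CI: (189.4083, 196.5917)

Answer: (189.4083, 196.5917)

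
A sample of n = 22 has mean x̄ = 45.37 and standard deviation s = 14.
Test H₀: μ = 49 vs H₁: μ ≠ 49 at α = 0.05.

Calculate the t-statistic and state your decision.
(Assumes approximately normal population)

df = n - 1 = 21
SE = s/√n = 14/√22 = 2.9848
t = (x̄ - μ₀)/SE = (45.37 - 49)/2.9848 = -1.2162
Critical value: t_{0.025,21} = ±2.080
p-value ≈ 0.2374
Decision: fail to reject H₀

Answer: t = -1.2162, fail to reject H₀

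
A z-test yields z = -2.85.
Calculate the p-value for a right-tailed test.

For z = -2.85:
p = P(Z > -2.85) = 1 - Φ(-2.85) = 0.9978

Answer: p-value ≈ 0.9978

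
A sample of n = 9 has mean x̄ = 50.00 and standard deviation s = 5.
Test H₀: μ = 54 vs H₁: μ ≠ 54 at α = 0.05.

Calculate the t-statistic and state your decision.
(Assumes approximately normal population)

df = n - 1 = 8
SE = s/√n = 5/√9 = 1.6667
t = (x̄ - μ₀)/SE = (50.00 - 54)/1.6667 = -2.4000
Critical value: t_{0.025,8} = ±2.306
p-value ≈ 0.0432
Decision: reject H₀

Answer: t = -2.4000, reject H₀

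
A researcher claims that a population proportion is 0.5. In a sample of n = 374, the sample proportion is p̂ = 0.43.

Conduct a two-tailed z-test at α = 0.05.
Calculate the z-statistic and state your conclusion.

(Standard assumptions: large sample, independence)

H₀: p = 0.5, H₁: p ≠ 0.5
Standard error: SE = √(p₀(1-p₀)/n) = √(0.5×0.5/374) = 0.025854
z-statistic: z = (p̂ - p₀)/SE = (0.43 - 0.5)/0.025854 = -2.7075
Critical value: z_0.025 = ±1.960
p-value = 0.0068
Decision: reject H₀ at α = 0.05

Answer: z = -2.7075, reject H₀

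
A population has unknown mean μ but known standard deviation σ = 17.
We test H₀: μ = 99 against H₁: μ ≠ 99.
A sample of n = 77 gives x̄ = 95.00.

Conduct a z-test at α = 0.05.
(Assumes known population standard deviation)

Answer: z = -2.0647, reject H₀

Derivation:
Standard error: SE = σ/√n = 17/√77 = 1.9373
z-statistic: z = (x̄ - μ₀)/SE = (95.00 - 99)/1.9373 = -2.0647
Critical value: ±1.960
p-value = 0.0390
Decision: reject H₀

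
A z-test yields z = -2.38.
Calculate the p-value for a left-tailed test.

Answer: p-value ≈ 0.0087

Derivation:
For z = -2.38:
p = P(Z < -2.38) = Φ(-2.38) = 0.0087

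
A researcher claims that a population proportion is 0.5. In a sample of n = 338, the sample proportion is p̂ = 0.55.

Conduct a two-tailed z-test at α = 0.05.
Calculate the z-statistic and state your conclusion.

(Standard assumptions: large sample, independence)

H₀: p = 0.5, H₁: p ≠ 0.5
Standard error: SE = √(p₀(1-p₀)/n) = √(0.5×0.5/338) = 0.027196
z-statistic: z = (p̂ - p₀)/SE = (0.55 - 0.5)/0.027196 = 1.8385
Critical value: z_0.025 = ±1.960
p-value = 0.0660
Decision: fail to reject H₀ at α = 0.05

Answer: z = 1.8385, fail to reject H₀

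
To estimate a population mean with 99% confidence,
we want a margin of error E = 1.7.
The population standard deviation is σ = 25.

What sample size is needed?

z_0.005 = 2.576
n = (z×σ/E)² = (2.576×25/1.7)²
n = 1435.0727
Round up: n = 1436

Answer: n = 1436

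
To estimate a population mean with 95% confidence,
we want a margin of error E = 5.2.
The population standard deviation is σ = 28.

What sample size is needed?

z_0.025 = 1.960
n = (z×σ/E)² = (1.960×28/5.2)²
n = 111.3837
Round up: n = 112

Answer: n = 112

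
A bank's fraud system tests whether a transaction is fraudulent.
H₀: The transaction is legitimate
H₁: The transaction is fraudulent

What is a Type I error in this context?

A Type I error (probability α) occurs when we reject a true H₀.
A Type II error (probability β) occurs when we fail to reject a false H₀.

Answer: Blocking a legitimate transaction as fraud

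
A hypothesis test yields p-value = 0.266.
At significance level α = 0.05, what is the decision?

Compare p-value to α:
0.266 ≥ 0.05
Decision: fail to reject H₀

Answer: fail to reject H₀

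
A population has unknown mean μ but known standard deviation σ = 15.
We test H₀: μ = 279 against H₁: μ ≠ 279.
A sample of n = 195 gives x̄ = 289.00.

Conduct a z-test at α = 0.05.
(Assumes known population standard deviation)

Answer: z = 9.3093, reject H₀

Derivation:
Standard error: SE = σ/√n = 15/√195 = 1.0742
z-statistic: z = (x̄ - μ₀)/SE = (289.00 - 279)/1.0742 = 9.3093
Critical value: ±1.960
p-value < 0.0001
Decision: reject H₀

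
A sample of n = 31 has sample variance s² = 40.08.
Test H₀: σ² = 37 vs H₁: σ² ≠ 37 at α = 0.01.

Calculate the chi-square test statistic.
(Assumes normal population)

df = n - 1 = 30
χ² = (n-1)s²/σ₀² = 30×40.08/37 = 32.4973
Critical values: χ²_{0.995,30} = 13.787, χ²_{0.005,30} = 53.672
Rejection region: χ² < 13.787 or χ² > 53.672
Decision: fail to reject H₀

Answer: χ² = 32.4973, fail to reject H₀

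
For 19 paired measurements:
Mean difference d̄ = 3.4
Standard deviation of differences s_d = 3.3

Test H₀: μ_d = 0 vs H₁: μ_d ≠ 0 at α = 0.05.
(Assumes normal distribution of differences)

df = n - 1 = 18
SE = s_d/√n = 3.3/√19 = 0.7571
t = d̄/SE = 3.4/0.7571 = 4.4908
Critical value: t_{0.025,18} = ±2.101
p-value ≈ 0.0003
Decision: reject H₀

Answer: t = 4.4908, reject H₀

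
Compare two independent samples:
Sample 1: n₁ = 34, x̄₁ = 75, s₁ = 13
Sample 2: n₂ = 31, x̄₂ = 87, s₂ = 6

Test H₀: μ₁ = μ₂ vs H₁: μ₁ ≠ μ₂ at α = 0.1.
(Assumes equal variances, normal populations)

Pooled variance: s²_p = [33×13² + 30×6²]/(63) = 105.6667
s_p = 10.2794
SE = s_p×√(1/n₁ + 1/n₂) = 10.2794×√(1/34 + 1/31) = 2.5527
t = (x̄₁ - x̄₂)/SE = (75 - 87)/2.5527 = -4.7009
df = 63, t-critical = ±1.669
Decision: reject H₀

Answer: t = -4.7009, reject H₀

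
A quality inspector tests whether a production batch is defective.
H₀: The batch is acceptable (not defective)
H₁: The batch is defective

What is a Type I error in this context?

Type I error (α): Rejecting H₀ when H₀ is true
Type II error (β): Failing to reject H₀ when H₁ is true

Answer: Rejecting an acceptable batch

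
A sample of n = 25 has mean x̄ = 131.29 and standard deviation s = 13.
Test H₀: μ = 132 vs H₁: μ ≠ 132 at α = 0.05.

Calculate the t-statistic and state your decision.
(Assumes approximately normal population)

df = n - 1 = 24
SE = s/√n = 13/√25 = 2.6000
t = (x̄ - μ₀)/SE = (131.29 - 132)/2.6000 = -0.2731
Critical value: t_{0.025,24} = ±2.064
p-value ≈ 0.7871
Decision: fail to reject H₀

Answer: t = -0.2731, fail to reject H₀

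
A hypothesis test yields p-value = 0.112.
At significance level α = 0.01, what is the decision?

Answer: fail to reject H₀

Derivation:
Compare p-value to α:
0.112 ≥ 0.01
Decision: fail to reject H₀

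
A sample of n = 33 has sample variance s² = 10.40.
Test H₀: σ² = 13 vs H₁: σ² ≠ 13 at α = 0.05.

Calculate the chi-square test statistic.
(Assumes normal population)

df = n - 1 = 32
χ² = (n-1)s²/σ₀² = 32×10.40/13 = 25.6000
Critical values: χ²_{0.975,32} = 18.291, χ²_{0.025,32} = 49.480
Rejection region: χ² < 18.291 or χ² > 49.480
Decision: fail to reject H₀

Answer: χ² = 25.6000, fail to reject H₀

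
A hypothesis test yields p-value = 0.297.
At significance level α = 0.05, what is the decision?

Answer: fail to reject H₀

Derivation:
Compare p-value to α:
0.297 ≥ 0.05
Decision: fail to reject H₀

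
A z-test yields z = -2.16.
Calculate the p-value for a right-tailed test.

Answer: p-value ≈ 0.9846

Derivation:
For z = -2.16:
p = P(Z > -2.16) = 1 - Φ(-2.16) = 0.9846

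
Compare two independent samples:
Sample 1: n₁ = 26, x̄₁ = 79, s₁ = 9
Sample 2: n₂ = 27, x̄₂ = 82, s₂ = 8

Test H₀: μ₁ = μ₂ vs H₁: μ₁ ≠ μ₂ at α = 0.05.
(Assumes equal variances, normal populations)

Pooled variance: s²_p = [25×9² + 26×8²]/(51) = 72.3333
s_p = 8.5049
SE = s_p×√(1/n₁ + 1/n₂) = 8.5049×√(1/26 + 1/27) = 2.3369
t = (x̄₁ - x̄₂)/SE = (79 - 82)/2.3369 = -1.2838
df = 51, t-critical = ±2.008
Decision: fail to reject H₀

Answer: t = -1.2838, fail to reject H₀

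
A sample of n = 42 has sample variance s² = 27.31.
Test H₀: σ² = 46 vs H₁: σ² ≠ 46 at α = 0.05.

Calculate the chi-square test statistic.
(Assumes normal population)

df = n - 1 = 41
χ² = (n-1)s²/σ₀² = 41×27.31/46 = 24.3415
Critical values: χ²_{0.975,41} = 25.215, χ²_{0.025,41} = 60.561
Rejection region: χ² < 25.215 or χ² > 60.561
Decision: reject H₀

Answer: χ² = 24.3415, reject H₀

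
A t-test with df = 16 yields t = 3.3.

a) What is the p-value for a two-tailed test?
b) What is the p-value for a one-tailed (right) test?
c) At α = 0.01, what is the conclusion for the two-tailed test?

Using t-distribution with df = 16:
a) Two-tailed: p = 2×P(T > 3.3) = 0.0045
b) One-tailed: p = P(T > 3.3) = 0.0023
c) 0.0045 < 0.01, reject H₀

Answer: a) 0.0045, b) 0.0023, c) reject H₀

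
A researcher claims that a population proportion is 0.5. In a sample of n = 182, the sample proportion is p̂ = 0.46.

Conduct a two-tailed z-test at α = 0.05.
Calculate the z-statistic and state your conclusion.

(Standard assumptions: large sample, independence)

Answer: z = -1.0793, fail to reject H₀

Derivation:
H₀: p = 0.5, H₁: p ≠ 0.5
Standard error: SE = √(p₀(1-p₀)/n) = √(0.5×0.5/182) = 0.037062
z-statistic: z = (p̂ - p₀)/SE = (0.46 - 0.5)/0.037062 = -1.0793
Critical value: z_0.025 = ±1.960
p-value = 0.2805
Decision: fail to reject H₀ at α = 0.05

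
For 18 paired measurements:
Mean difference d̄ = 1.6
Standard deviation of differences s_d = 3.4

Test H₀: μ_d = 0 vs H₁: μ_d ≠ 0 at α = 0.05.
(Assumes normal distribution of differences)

df = n - 1 = 17
SE = s_d/√n = 3.4/√18 = 0.8014
t = d̄/SE = 1.6/0.8014 = 1.9965
Critical value: t_{0.025,17} = ±2.110
p-value ≈ 0.0622
Decision: fail to reject H₀

Answer: t = 1.9965, fail to reject H₀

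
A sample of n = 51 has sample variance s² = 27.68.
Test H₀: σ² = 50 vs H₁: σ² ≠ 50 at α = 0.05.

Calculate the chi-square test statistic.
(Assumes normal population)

Answer: χ² = 27.6800, reject H₀

Derivation:
df = n - 1 = 50
χ² = (n-1)s²/σ₀² = 50×27.68/50 = 27.6800
Critical values: χ²_{0.975,50} = 32.357, χ²_{0.025,50} = 71.420
Rejection region: χ² < 32.357 or χ² > 71.420
Decision: reject H₀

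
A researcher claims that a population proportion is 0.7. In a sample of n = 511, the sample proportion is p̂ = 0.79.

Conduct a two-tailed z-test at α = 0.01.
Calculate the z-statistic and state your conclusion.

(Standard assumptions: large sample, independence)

H₀: p = 0.7, H₁: p ≠ 0.7
Standard error: SE = √(p₀(1-p₀)/n) = √(0.7×0.3/511) = 0.020272
z-statistic: z = (p̂ - p₀)/SE = (0.79 - 0.7)/0.020272 = 4.4396
Critical value: z_0.005 = ±2.576
p-value < 0.0001
Decision: reject H₀ at α = 0.01

Answer: z = 4.4396, reject H₀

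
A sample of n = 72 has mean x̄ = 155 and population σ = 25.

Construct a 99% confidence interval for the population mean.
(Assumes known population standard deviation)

Confidence level: 99%, α = 0.01
z_0.005 = 2.576
SE = σ/√n = 25/√72 = 2.9463
Margin of error = 2.576 × 2.9463 = 7.5897
CI: x̄ ± margin = 155 ± 7.5897
CI: (147.4103, 162.5897)

Answer: (147.4103, 162.5897)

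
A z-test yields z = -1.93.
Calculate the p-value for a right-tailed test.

For z = -1.93:
p = P(Z > -1.93) = 1 - Φ(-1.93) = 0.9732

Answer: p-value ≈ 0.9732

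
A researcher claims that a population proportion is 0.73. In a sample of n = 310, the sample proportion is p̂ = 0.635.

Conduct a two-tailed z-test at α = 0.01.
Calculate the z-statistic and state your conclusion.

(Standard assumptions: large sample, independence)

Answer: z = -3.7676, reject H₀

Derivation:
H₀: p = 0.73, H₁: p ≠ 0.73
Standard error: SE = √(p₀(1-p₀)/n) = √(0.73×0.27/310) = 0.025215
z-statistic: z = (p̂ - p₀)/SE = (0.635 - 0.73)/0.025215 = -3.7676
Critical value: z_0.005 = ±2.576
p-value = 0.0002
Decision: reject H₀ at α = 0.01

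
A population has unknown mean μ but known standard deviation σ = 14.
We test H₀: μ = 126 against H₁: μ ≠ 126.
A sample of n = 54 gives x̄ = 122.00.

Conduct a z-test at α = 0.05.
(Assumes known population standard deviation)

Answer: z = -2.0995, reject H₀

Derivation:
Standard error: SE = σ/√n = 14/√54 = 1.9052
z-statistic: z = (x̄ - μ₀)/SE = (122.00 - 126)/1.9052 = -2.0995
Critical value: ±1.960
p-value = 0.0358
Decision: reject H₀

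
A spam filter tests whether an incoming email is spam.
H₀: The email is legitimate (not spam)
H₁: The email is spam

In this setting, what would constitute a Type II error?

Answer: Letting a spam email through to the inbox

Derivation:
Type I error (α): Rejecting H₀ when H₀ is true
Type II error (β): Failing to reject H₀ when H₁ is true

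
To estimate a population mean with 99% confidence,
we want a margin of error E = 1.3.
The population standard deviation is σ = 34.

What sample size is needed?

z_0.005 = 2.576
n = (z×σ/E)² = (2.576×34/1.3)²
n = 4539.0278
Round up: n = 4540

Answer: n = 4540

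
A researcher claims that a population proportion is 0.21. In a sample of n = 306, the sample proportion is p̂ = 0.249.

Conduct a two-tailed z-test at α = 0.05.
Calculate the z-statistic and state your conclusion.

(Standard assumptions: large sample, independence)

H₀: p = 0.21, H₁: p ≠ 0.21
Standard error: SE = √(p₀(1-p₀)/n) = √(0.21×0.79/306) = 0.023284
z-statistic: z = (p̂ - p₀)/SE = (0.249 - 0.21)/0.023284 = 1.6750
Critical value: z_0.025 = ±1.960
p-value = 0.0939
Decision: fail to reject H₀ at α = 0.05

Answer: z = 1.6750, fail to reject H₀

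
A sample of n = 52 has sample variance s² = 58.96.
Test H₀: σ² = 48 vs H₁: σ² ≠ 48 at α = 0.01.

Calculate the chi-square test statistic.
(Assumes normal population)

Answer: χ² = 62.6450, fail to reject H₀

Derivation:
df = n - 1 = 51
χ² = (n-1)s²/σ₀² = 51×58.96/48 = 62.6450
Critical values: χ²_{0.995,51} = 28.735, χ²_{0.005,51} = 80.747
Rejection region: χ² < 28.735 or χ² > 80.747
Decision: fail to reject H₀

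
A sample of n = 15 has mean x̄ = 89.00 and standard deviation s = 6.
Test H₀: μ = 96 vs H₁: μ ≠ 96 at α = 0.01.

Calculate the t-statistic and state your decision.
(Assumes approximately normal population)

Answer: t = -4.5185, reject H₀

Derivation:
df = n - 1 = 14
SE = s/√n = 6/√15 = 1.5492
t = (x̄ - μ₀)/SE = (89.00 - 96)/1.5492 = -4.5185
Critical value: t_{0.005,14} = ±2.977
p-value ≈ 0.0005
Decision: reject H₀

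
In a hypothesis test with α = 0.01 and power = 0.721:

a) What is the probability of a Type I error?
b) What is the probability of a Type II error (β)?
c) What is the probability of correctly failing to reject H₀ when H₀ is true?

a) Type I error probability = α = 0.01
b) Power = P(reject H₀ | H₁ true) = 1 - β = 0.721, so Type II error probability = β = 1 - Power = 0.279
c) P(fail to reject H₀ | H₀ true) = 1 - α = 0.99

Answer: a) 0.01, b) 0.279, c) 0.99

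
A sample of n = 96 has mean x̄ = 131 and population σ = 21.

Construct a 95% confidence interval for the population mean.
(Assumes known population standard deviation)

Confidence level: 95%, α = 0.05
z_0.025 = 1.960
SE = σ/√n = 21/√96 = 2.1433
Margin of error = 1.960 × 2.1433 = 4.2009
CI: x̄ ± margin = 131 ± 4.2009
CI: (126.7991, 135.2009)

Answer: (126.7991, 135.2009)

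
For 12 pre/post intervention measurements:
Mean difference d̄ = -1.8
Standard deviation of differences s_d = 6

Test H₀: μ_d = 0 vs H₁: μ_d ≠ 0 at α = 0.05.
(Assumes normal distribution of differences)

df = n - 1 = 11
SE = s_d/√n = 6/√12 = 1.7321
t = d̄/SE = -1.8/1.7321 = -1.0392
Critical value: t_{0.025,11} = ±2.201
p-value ≈ 0.3210
Decision: fail to reject H₀

Answer: t = -1.0392, fail to reject H₀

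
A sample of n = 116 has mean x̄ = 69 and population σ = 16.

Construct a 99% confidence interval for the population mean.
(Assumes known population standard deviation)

Answer: (65.1731, 72.8269)

Derivation:
Confidence level: 99%, α = 0.01
z_0.005 = 2.576
SE = σ/√n = 16/√116 = 1.4856
Margin of error = 2.576 × 1.4856 = 3.8269
CI: x̄ ± margin = 69 ± 3.8269
CI: (65.1731, 72.8269)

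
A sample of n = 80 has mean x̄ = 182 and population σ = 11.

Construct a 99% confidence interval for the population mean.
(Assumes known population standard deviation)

Confidence level: 99%, α = 0.01
z_0.005 = 2.576
SE = σ/√n = 11/√80 = 1.2298
Margin of error = 2.576 × 1.2298 = 3.1680
CI: x̄ ± margin = 182 ± 3.1680
CI: (178.8320, 185.1680)

Answer: (178.8320, 185.1680)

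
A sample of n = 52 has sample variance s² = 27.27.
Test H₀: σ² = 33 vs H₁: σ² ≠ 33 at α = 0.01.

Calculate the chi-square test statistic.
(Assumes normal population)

df = n - 1 = 51
χ² = (n-1)s²/σ₀² = 51×27.27/33 = 42.1445
Critical values: χ²_{0.995,51} = 28.735, χ²_{0.005,51} = 80.747
Rejection region: χ² < 28.735 or χ² > 80.747
Decision: fail to reject H₀

Answer: χ² = 42.1445, fail to reject H₀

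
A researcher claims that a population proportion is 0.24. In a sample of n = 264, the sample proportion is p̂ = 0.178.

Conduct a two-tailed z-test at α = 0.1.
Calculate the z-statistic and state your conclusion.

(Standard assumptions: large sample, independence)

Answer: z = -2.3588, reject H₀

Derivation:
H₀: p = 0.24, H₁: p ≠ 0.24
Standard error: SE = √(p₀(1-p₀)/n) = √(0.24×0.76/264) = 0.026285
z-statistic: z = (p̂ - p₀)/SE = (0.178 - 0.24)/0.026285 = -2.3588
Critical value: z_0.05 = ±1.645
p-value = 0.0183
Decision: reject H₀ at α = 0.1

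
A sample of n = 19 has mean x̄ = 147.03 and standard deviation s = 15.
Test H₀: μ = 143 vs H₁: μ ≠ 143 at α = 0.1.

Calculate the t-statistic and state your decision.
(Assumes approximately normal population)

Answer: t = 1.1711, fail to reject H₀

Derivation:
df = n - 1 = 18
SE = s/√n = 15/√19 = 3.4412
t = (x̄ - μ₀)/SE = (147.03 - 143)/3.4412 = 1.1711
Critical value: t_{0.05,18} = ±1.734
p-value ≈ 0.2568
Decision: fail to reject H₀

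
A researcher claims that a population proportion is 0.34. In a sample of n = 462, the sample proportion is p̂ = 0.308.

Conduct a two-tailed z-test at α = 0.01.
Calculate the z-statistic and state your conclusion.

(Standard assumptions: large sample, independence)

Answer: z = -1.4520, fail to reject H₀

Derivation:
H₀: p = 0.34, H₁: p ≠ 0.34
Standard error: SE = √(p₀(1-p₀)/n) = √(0.34×0.66/462) = 0.022039
z-statistic: z = (p̂ - p₀)/SE = (0.308 - 0.34)/0.022039 = -1.4520
Critical value: z_0.005 = ±2.576
p-value = 0.1465
Decision: fail to reject H₀ at α = 0.01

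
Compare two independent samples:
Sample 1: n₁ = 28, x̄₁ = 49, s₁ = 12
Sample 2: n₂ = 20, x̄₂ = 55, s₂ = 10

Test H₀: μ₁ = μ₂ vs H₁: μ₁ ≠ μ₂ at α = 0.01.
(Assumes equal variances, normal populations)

Answer: t = -1.8270, fail to reject H₀

Derivation:
Pooled variance: s²_p = [27×12² + 19×10²]/(46) = 125.8261
s_p = 11.2172
SE = s_p×√(1/n₁ + 1/n₂) = 11.2172×√(1/28 + 1/20) = 3.2841
t = (x̄₁ - x̄₂)/SE = (49 - 55)/3.2841 = -1.8270
df = 46, t-critical = ±2.687
Decision: fail to reject H₀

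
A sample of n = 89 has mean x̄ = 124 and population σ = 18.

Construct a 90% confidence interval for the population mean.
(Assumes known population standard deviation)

Answer: (120.8613, 127.1387)

Derivation:
Confidence level: 90%, α = 0.1
z_0.05 = 1.645
SE = σ/√n = 18/√89 = 1.9080
Margin of error = 1.645 × 1.9080 = 3.1387
CI: x̄ ± margin = 124 ± 3.1387
CI: (120.8613, 127.1387)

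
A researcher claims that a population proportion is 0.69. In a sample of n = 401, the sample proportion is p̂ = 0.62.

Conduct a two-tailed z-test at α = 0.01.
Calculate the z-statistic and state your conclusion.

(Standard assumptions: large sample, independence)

Answer: z = -3.0308, reject H₀

Derivation:
H₀: p = 0.69, H₁: p ≠ 0.69
Standard error: SE = √(p₀(1-p₀)/n) = √(0.69×0.31/401) = 0.023096
z-statistic: z = (p̂ - p₀)/SE = (0.62 - 0.69)/0.023096 = -3.0308
Critical value: z_0.005 = ±2.576
p-value = 0.0024
Decision: reject H₀ at α = 0.01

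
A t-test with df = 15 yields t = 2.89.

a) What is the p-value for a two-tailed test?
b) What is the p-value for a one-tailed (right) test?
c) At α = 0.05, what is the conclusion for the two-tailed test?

Using t-distribution with df = 15:
a) Two-tailed: p = 2×P(T > 2.89) = 0.0112
b) One-tailed: p = P(T > 2.89) = 0.0056
c) 0.0112 < 0.05, reject H₀

Answer: a) 0.0112, b) 0.0056, c) reject H₀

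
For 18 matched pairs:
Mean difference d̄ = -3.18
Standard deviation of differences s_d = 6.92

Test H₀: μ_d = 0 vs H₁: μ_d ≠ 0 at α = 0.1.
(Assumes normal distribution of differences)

Answer: t = -1.9496, reject H₀

Derivation:
df = n - 1 = 17
SE = s_d/√n = 6.92/√18 = 1.6311
t = d̄/SE = -3.18/1.6311 = -1.9496
Critical value: t_{0.05,17} = ±1.740
p-value ≈ 0.0679
Decision: reject H₀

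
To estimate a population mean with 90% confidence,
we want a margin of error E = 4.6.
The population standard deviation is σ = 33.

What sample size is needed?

Answer: n = 140

Derivation:
z_0.05 = 1.645
n = (z×σ/E)² = (1.645×33/4.6)²
n = 139.2657
Round up: n = 140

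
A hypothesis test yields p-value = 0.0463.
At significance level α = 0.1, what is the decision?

Compare p-value to α:
0.0463 < 0.1
Decision: reject H₀

Answer: reject H₀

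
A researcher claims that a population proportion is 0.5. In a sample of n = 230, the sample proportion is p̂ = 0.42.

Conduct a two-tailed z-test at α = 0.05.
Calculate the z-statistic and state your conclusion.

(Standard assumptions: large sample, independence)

H₀: p = 0.5, H₁: p ≠ 0.5
Standard error: SE = √(p₀(1-p₀)/n) = √(0.5×0.5/230) = 0.032969
z-statistic: z = (p̂ - p₀)/SE = (0.42 - 0.5)/0.032969 = -2.4265
Critical value: z_0.025 = ±1.960
p-value = 0.0152
Decision: reject H₀ at α = 0.05

Answer: z = -2.4265, reject H₀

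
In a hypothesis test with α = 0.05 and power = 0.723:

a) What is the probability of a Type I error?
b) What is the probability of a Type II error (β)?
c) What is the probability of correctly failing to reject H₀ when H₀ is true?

a) Type I error probability = α = 0.05
b) Power = P(reject H₀ | H₁ true) = 1 - β = 0.723, so Type II error probability = β = 1 - Power = 0.277
c) P(fail to reject H₀ | H₀ true) = 1 - α = 0.95

Answer: a) 0.05, b) 0.277, c) 0.95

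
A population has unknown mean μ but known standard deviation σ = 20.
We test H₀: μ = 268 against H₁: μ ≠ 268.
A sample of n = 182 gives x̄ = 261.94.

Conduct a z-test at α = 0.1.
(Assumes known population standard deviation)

Answer: z = -4.0877, reject H₀

Derivation:
Standard error: SE = σ/√n = 20/√182 = 1.4825
z-statistic: z = (x̄ - μ₀)/SE = (261.94 - 268)/1.4825 = -4.0877
Critical value: ±1.645
p-value < 0.0001
Decision: reject H₀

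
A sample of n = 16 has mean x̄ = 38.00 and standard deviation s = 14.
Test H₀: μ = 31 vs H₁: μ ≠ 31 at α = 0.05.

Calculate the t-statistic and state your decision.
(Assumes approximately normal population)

df = n - 1 = 15
SE = s/√n = 14/√16 = 3.5000
t = (x̄ - μ₀)/SE = (38.00 - 31)/3.5000 = 2.0000
Critical value: t_{0.025,15} = ±2.131
p-value ≈ 0.0639
Decision: fail to reject H₀

Answer: t = 2.0000, fail to reject H₀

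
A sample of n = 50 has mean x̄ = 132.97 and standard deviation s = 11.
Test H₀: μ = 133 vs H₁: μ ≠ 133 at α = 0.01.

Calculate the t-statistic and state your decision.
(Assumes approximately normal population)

Answer: t = -0.0193, fail to reject H₀

Derivation:
df = n - 1 = 49
SE = s/√n = 11/√50 = 1.5556
t = (x̄ - μ₀)/SE = (132.97 - 133)/1.5556 = -0.0193
Critical value: t_{0.005,49} = ±2.680
p-value ≈ 0.9847
Decision: fail to reject H₀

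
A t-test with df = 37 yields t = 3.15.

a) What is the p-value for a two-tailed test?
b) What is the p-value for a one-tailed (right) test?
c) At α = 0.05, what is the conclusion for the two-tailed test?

Using t-distribution with df = 37:
a) Two-tailed: p = 2×P(T > 3.15) = 0.0032
b) One-tailed: p = P(T > 3.15) = 0.0016
c) 0.0032 < 0.05, reject H₀

Answer: a) 0.0032, b) 0.0016, c) reject H₀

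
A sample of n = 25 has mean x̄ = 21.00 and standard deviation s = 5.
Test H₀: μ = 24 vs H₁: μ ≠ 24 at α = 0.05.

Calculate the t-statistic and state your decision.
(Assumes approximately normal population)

df = n - 1 = 24
SE = s/√n = 5/√25 = 1.0000
t = (x̄ - μ₀)/SE = (21.00 - 24)/1.0000 = -3.0000
Critical value: t_{0.025,24} = ±2.064
p-value ≈ 0.0062
Decision: reject H₀

Answer: t = -3.0000, reject H₀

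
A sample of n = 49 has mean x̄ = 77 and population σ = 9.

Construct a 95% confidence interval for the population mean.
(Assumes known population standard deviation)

Answer: (74.4800, 79.5200)

Derivation:
Confidence level: 95%, α = 0.05
z_0.025 = 1.960
SE = σ/√n = 9/√49 = 1.2857
Margin of error = 1.960 × 1.2857 = 2.5200
CI: x̄ ± margin = 77 ± 2.5200
CI: (74.4800, 79.5200)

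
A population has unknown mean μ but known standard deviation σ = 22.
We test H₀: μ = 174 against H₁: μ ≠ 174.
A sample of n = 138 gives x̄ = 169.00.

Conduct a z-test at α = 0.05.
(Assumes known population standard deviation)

Standard error: SE = σ/√n = 22/√138 = 1.8728
z-statistic: z = (x̄ - μ₀)/SE = (169.00 - 174)/1.8728 = -2.6698
Critical value: ±1.960
p-value = 0.0076
Decision: reject H₀

Answer: z = -2.6698, reject H₀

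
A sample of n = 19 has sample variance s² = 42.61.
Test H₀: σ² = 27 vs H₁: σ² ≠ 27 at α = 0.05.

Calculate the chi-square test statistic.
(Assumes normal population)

df = n - 1 = 18
χ² = (n-1)s²/σ₀² = 18×42.61/27 = 28.4067
Critical values: χ²_{0.975,18} = 8.231, χ²_{0.025,18} = 31.526
Rejection region: χ² < 8.231 or χ² > 31.526
Decision: fail to reject H₀

Answer: χ² = 28.4067, fail to reject H₀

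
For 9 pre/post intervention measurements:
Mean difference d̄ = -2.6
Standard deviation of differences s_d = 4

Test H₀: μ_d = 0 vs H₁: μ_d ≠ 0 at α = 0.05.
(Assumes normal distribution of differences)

Answer: t = -1.9500, fail to reject H₀

Derivation:
df = n - 1 = 8
SE = s_d/√n = 4/√9 = 1.3333
t = d̄/SE = -2.6/1.3333 = -1.9500
Critical value: t_{0.025,8} = ±2.306
p-value ≈ 0.0870
Decision: fail to reject H₀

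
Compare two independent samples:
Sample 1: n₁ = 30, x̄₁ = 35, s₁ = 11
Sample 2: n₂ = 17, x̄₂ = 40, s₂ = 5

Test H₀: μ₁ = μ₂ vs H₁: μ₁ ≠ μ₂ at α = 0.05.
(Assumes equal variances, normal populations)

Pooled variance: s²_p = [29×11² + 16×5²]/(45) = 86.8667
s_p = 9.3202
SE = s_p×√(1/n₁ + 1/n₂) = 9.3202×√(1/30 + 1/17) = 2.8294
t = (x̄₁ - x̄₂)/SE = (35 - 40)/2.8294 = -1.7672
df = 45, t-critical = ±2.014
Decision: fail to reject H₀

Answer: t = -1.7672, fail to reject H₀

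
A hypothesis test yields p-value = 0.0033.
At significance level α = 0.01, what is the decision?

Answer: reject H₀

Derivation:
Compare p-value to α:
0.0033 < 0.01
Decision: reject H₀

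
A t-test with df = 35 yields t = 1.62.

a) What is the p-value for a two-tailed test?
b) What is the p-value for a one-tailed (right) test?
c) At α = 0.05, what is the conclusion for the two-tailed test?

Using t-distribution with df = 35:
a) Two-tailed: p = 2×P(T > 1.62) = 0.1142
b) One-tailed: p = P(T > 1.62) = 0.0571
c) 0.1142 ≥ 0.05, fail to reject H₀

Answer: a) 0.1142, b) 0.0571, c) fail to reject H₀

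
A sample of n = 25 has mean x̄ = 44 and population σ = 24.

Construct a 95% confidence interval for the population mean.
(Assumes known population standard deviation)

Confidence level: 95%, α = 0.05
z_0.025 = 1.960
SE = σ/√n = 24/√25 = 4.8000
Margin of error = 1.960 × 4.8000 = 9.4080
CI: x̄ ± margin = 44 ± 9.4080
CI: (34.5920, 53.4080)

Answer: (34.5920, 53.4080)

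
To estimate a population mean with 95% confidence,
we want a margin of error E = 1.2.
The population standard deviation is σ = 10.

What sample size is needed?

Answer: n = 267

Derivation:
z_0.025 = 1.960
n = (z×σ/E)² = (1.960×10/1.2)²
n = 266.7778
Round up: n = 267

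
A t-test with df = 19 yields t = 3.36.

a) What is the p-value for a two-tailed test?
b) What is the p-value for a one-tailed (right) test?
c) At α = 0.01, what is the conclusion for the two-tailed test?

Using t-distribution with df = 19:
a) Two-tailed: p = 2×P(T > 3.36) = 0.0033
b) One-tailed: p = P(T > 3.36) = 0.0016
c) 0.0033 < 0.01, reject H₀

Answer: a) 0.0033, b) 0.0016, c) reject H₀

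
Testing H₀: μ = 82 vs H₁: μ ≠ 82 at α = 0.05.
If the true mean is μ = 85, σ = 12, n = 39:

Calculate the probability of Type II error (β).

SE = σ/√n = 12/√39 = 1.9215
Critical values: μ₀ ± z_0.025×SE = 82 ± 1.960×1.9215
Acceptance region: (78.2339, 85.7661)
Under H₁ (μ = 85): z_high = (85.7661 - 85)/1.9215 = 0.3987, z_low = (78.2339 - 85)/1.9215 = -3.5213
β = P(not reject | H₁) = Φ(0.3987) - Φ(-3.5213) ≈ 0.6547

Answer: β ≈ 0.6547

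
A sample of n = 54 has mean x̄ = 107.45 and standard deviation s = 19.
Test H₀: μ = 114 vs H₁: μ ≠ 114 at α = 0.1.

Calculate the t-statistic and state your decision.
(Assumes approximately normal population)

Answer: t = -2.5333, reject H₀

Derivation:
df = n - 1 = 53
SE = s/√n = 19/√54 = 2.5856
t = (x̄ - μ₀)/SE = (107.45 - 114)/2.5856 = -2.5333
Critical value: t_{0.05,53} = ±1.674
p-value ≈ 0.0143
Decision: reject H₀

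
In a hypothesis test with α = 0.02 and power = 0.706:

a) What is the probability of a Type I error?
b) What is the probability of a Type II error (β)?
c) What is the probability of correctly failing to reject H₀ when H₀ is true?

a) Type I error probability = α = 0.02
b) Power = P(reject H₀ | H₁ true) = 1 - β = 0.706, so Type II error probability = β = 1 - Power = 0.294
c) P(fail to reject H₀ | H₀ true) = 1 - α = 0.98

Answer: a) 0.02, b) 0.294, c) 0.98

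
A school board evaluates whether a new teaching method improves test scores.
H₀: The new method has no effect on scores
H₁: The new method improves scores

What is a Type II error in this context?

Answer: Failing to adopt an effective teaching method

Derivation:
Type I error: rejecting H₀ when it is actually true (false positive).
Type II error: failing to reject H₀ when H₁ is actually true (false negative).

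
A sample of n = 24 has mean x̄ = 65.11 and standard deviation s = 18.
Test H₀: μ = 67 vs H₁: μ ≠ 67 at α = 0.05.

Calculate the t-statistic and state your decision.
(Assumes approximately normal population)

df = n - 1 = 23
SE = s/√n = 18/√24 = 3.6742
t = (x̄ - μ₀)/SE = (65.11 - 67)/3.6742 = -0.5144
Critical value: t_{0.025,23} = ±2.069
p-value ≈ 0.6119
Decision: fail to reject H₀

Answer: t = -0.5144, fail to reject H₀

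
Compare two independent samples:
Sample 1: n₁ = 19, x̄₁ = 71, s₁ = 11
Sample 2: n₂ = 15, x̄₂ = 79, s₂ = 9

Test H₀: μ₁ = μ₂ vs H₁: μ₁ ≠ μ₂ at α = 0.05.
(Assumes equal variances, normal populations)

Pooled variance: s²_p = [18×11² + 14×9²]/(32) = 103.5000
s_p = 10.1735
SE = s_p×√(1/n₁ + 1/n₂) = 10.1735×√(1/19 + 1/15) = 3.5139
t = (x̄₁ - x̄₂)/SE = (71 - 79)/3.5139 = -2.2767
df = 32, t-critical = ±2.037
Decision: reject H₀

Answer: t = -2.2767, reject H₀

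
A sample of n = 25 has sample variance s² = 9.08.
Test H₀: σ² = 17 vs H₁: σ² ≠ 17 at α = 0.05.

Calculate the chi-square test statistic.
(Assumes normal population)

df = n - 1 = 24
χ² = (n-1)s²/σ₀² = 24×9.08/17 = 12.8188
Critical values: χ²_{0.975,24} = 12.401, χ²_{0.025,24} = 39.364
Rejection region: χ² < 12.401 or χ² > 39.364
Decision: fail to reject H₀

Answer: χ² = 12.8188, fail to reject H₀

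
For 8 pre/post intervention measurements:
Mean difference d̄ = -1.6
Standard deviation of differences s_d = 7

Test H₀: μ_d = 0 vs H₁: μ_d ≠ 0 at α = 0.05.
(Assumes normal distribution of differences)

Answer: t = -0.6465, fail to reject H₀

Derivation:
df = n - 1 = 7
SE = s_d/√n = 7/√8 = 2.4749
t = d̄/SE = -1.6/2.4749 = -0.6465
Critical value: t_{0.025,7} = ±2.365
p-value ≈ 0.5386
Decision: fail to reject H₀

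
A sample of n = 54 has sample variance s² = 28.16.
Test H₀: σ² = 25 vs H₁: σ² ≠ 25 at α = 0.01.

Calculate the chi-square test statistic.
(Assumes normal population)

Answer: χ² = 59.6992, fail to reject H₀

Derivation:
df = n - 1 = 53
χ² = (n-1)s²/σ₀² = 53×28.16/25 = 59.6992
Critical values: χ²_{0.995,53} = 30.230, χ²_{0.005,53} = 83.253
Rejection region: χ² < 30.230 or χ² > 83.253
Decision: fail to reject H₀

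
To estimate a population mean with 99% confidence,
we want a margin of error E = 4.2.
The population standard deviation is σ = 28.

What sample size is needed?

z_0.005 = 2.576
n = (z×σ/E)² = (2.576×28/4.2)²
n = 294.9234
Round up: n = 295

Answer: n = 295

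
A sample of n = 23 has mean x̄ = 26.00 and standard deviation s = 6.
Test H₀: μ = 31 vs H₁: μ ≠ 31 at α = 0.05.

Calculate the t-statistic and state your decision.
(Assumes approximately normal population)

df = n - 1 = 22
SE = s/√n = 6/√23 = 1.2511
t = (x̄ - μ₀)/SE = (26.00 - 31)/1.2511 = -3.9965
Critical value: t_{0.025,22} = ±2.074
p-value ≈ 0.0006
Decision: reject H₀

Answer: t = -3.9965, reject H₀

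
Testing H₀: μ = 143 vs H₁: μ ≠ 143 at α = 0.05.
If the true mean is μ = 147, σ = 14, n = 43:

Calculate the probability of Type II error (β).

SE = σ/√n = 14/√43 = 2.1350
Critical values: μ₀ ± z_0.025×SE = 143 ± 1.960×2.1350
Acceptance region: (138.8154, 147.1846)
Under H₁ (μ = 147): z_high = (147.1846 - 147)/2.1350 = 0.0865, z_low = (138.8154 - 147)/2.1350 = -3.8335
β = P(not reject | H₁) = Φ(0.0865) - Φ(-3.8335) ≈ 0.5344

Answer: β ≈ 0.5344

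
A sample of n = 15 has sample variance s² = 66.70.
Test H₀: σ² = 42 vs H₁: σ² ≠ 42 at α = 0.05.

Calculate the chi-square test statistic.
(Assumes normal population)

df = n - 1 = 14
χ² = (n-1)s²/σ₀² = 14×66.70/42 = 22.2333
Critical values: χ²_{0.975,14} = 5.629, χ²_{0.025,14} = 26.119
Rejection region: χ² < 5.629 or χ² > 26.119
Decision: fail to reject H₀

Answer: χ² = 22.2333, fail to reject H₀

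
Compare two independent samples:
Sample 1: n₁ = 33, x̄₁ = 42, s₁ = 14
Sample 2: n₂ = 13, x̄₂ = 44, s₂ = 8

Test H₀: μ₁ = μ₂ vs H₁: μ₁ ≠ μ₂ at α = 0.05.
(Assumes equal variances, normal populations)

Answer: t = -0.4829, fail to reject H₀

Derivation:
Pooled variance: s²_p = [32×14² + 12×8²]/(44) = 160.0000
s_p = 12.6491
SE = s_p×√(1/n₁ + 1/n₂) = 12.6491×√(1/33 + 1/13) = 4.1420
t = (x̄₁ - x̄₂)/SE = (42 - 44)/4.1420 = -0.4829
df = 44, t-critical = ±2.015
Decision: fail to reject H₀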